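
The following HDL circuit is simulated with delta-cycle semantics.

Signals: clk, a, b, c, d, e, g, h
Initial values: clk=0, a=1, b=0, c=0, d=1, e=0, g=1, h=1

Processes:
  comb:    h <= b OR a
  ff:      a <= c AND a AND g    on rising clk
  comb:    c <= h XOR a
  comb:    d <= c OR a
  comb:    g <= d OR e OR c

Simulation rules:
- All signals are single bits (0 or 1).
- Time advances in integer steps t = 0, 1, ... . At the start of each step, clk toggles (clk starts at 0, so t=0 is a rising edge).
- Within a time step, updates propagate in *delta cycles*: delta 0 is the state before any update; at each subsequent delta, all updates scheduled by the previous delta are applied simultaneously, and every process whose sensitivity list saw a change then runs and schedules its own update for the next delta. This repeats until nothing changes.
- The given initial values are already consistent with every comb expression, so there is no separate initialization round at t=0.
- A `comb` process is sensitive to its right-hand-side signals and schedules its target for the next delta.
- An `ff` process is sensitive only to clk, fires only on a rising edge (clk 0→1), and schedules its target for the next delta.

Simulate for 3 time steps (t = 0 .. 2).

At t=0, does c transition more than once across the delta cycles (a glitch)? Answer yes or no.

yes

[bits: d,a,b,e,h,clk,c,g]
t=0: Δ0=11001001 Δ1=11001101 Δ2=10001101 Δ3=00000111 Δ4=10000101 Δ5=00000101 Δ6=00000100 | 6Δ
t=1: Δ0=00000100 Δ1=00000000 | 1Δ
t=2: Δ0=00000000 Δ1=00000100 | 1Δ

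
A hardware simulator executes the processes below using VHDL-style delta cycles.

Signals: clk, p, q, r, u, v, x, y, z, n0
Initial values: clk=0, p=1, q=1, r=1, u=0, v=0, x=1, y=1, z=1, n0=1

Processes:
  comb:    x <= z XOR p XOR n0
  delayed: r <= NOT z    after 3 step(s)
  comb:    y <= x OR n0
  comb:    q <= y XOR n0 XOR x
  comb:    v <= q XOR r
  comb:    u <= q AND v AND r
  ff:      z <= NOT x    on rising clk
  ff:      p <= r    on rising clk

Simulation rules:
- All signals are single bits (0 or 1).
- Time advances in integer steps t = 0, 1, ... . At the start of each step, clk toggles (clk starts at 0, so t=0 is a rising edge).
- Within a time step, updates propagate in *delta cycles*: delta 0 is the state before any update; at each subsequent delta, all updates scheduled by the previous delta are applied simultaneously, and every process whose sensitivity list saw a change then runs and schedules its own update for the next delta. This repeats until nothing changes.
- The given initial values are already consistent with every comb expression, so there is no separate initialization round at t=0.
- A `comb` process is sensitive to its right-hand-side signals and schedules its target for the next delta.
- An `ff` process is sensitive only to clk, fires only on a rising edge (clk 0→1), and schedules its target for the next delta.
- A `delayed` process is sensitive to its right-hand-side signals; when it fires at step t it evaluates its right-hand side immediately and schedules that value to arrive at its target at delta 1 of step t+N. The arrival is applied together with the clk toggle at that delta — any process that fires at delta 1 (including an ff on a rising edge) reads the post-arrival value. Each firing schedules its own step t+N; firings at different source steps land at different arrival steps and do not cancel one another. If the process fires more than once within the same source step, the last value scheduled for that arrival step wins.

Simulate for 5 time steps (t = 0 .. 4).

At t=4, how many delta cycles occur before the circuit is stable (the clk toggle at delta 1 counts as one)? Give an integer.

t0.Δ0 clk=0 y=1 v=0 n0=1 u=0 z=1 p=1 q=1 r=1 x=1
t0.Δ1 clk=1 y=1 v=0 n0=1 u=0 z=1 p=1 q=1 r=1 x=1
t0.Δ2 clk=1 y=1 v=0 n0=1 u=0 z=0 p=1 q=1 r=1 x=1
t0.Δ3 clk=1 y=1 v=0 n0=1 u=0 z=0 p=1 q=1 r=1 x=0
t0.Δ4 clk=1 y=1 v=0 n0=1 u=0 z=0 p=1 q=0 r=1 x=0
t0.Δ5 clk=1 y=1 v=1 n0=1 u=0 z=0 p=1 q=0 r=1 x=0
t1.Δ0 clk=1 y=1 v=1 n0=1 u=0 z=0 p=1 q=0 r=1 x=0
t1.Δ1 clk=0 y=1 v=1 n0=1 u=0 z=0 p=1 q=0 r=1 x=0
t2.Δ0 clk=0 y=1 v=1 n0=1 u=0 z=0 p=1 q=0 r=1 x=0
t2.Δ1 clk=1 y=1 v=1 n0=1 u=0 z=0 p=1 q=0 r=1 x=0
t2.Δ2 clk=1 y=1 v=1 n0=1 u=0 z=1 p=1 q=0 r=1 x=0
t2.Δ3 clk=1 y=1 v=1 n0=1 u=0 z=1 p=1 q=0 r=1 x=1
t2.Δ4 clk=1 y=1 v=1 n0=1 u=0 z=1 p=1 q=1 r=1 x=1
t2.Δ5 clk=1 y=1 v=0 n0=1 u=1 z=1 p=1 q=1 r=1 x=1
t2.Δ6 clk=1 y=1 v=0 n0=1 u=0 z=1 p=1 q=1 r=1 x=1
t3.Δ0 clk=1 y=1 v=0 n0=1 u=0 z=1 p=1 q=1 r=1 x=1
t3.Δ1 clk=0 y=1 v=0 n0=1 u=0 z=1 p=1 q=1 r=1 x=1
t4.Δ0 clk=0 y=1 v=0 n0=1 u=0 z=1 p=1 q=1 r=1 x=1
t4.Δ1 clk=1 y=1 v=0 n0=1 u=0 z=1 p=1 q=1 r=1 x=1
t4.Δ2 clk=1 y=1 v=0 n0=1 u=0 z=0 p=1 q=1 r=1 x=1
t4.Δ3 clk=1 y=1 v=0 n0=1 u=0 z=0 p=1 q=1 r=1 x=0
t4.Δ4 clk=1 y=1 v=0 n0=1 u=0 z=0 p=1 q=0 r=1 x=0
t4.Δ5 clk=1 y=1 v=1 n0=1 u=0 z=0 p=1 q=0 r=1 x=0

5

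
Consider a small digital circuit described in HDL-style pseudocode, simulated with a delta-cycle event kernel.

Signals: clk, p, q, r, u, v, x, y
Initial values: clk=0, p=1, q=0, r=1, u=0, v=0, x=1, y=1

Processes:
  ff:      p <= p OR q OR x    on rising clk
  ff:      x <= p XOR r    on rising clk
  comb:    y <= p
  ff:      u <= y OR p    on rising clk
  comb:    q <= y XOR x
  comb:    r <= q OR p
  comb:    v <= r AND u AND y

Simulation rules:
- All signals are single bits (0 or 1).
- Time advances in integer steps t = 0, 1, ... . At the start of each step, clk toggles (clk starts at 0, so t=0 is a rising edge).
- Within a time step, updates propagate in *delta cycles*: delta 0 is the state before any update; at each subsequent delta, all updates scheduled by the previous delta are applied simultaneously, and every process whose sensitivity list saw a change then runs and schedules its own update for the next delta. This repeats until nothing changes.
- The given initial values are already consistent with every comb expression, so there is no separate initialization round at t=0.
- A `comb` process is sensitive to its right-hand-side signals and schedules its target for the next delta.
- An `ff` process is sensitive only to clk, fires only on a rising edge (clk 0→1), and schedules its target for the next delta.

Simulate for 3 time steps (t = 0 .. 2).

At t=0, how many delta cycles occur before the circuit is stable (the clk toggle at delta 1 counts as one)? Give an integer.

[bits: r,u,clk,q,p,y,x,v]
t=0: Δ0=10001110 Δ1=10101110 Δ2=11101100 Δ3=11111101 | 3Δ
t=1: Δ0=11111101 Δ1=11011101 | 1Δ
t=2: Δ0=11011101 Δ1=11111101 | 1Δ

3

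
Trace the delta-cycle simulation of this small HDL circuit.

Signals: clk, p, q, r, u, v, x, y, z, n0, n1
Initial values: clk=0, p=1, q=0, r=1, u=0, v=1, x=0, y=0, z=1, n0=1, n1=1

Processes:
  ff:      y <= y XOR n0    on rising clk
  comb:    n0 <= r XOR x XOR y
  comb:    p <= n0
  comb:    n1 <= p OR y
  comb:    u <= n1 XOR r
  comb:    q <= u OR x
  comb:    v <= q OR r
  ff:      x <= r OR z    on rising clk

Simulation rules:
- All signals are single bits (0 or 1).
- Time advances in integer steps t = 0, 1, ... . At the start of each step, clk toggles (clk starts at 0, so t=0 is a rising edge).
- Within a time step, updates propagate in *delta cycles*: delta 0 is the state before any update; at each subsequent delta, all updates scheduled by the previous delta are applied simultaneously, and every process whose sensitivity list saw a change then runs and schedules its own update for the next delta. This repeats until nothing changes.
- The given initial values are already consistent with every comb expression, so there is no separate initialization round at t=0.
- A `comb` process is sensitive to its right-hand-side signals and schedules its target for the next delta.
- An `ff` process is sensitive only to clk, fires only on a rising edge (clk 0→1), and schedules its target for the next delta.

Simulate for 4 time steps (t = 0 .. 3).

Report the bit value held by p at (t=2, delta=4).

0

t0.Δ0 u=0 q=0 p=1 n0=1 x=0 n1=1 v=1 y=0 clk=0 r=1 z=1
t0.Δ1 u=0 q=0 p=1 n0=1 x=0 n1=1 v=1 y=0 clk=1 r=1 z=1
t0.Δ2 u=0 q=0 p=1 n0=1 x=1 n1=1 v=1 y=1 clk=1 r=1 z=1
t0.Δ3 u=0 q=1 p=1 n0=1 x=1 n1=1 v=1 y=1 clk=1 r=1 z=1
t1.Δ0 u=0 q=1 p=1 n0=1 x=1 n1=1 v=1 y=1 clk=1 r=1 z=1
t1.Δ1 u=0 q=1 p=1 n0=1 x=1 n1=1 v=1 y=1 clk=0 r=1 z=1
t2.Δ0 u=0 q=1 p=1 n0=1 x=1 n1=1 v=1 y=1 clk=0 r=1 z=1
t2.Δ1 u=0 q=1 p=1 n0=1 x=1 n1=1 v=1 y=1 clk=1 r=1 z=1
t2.Δ2 u=0 q=1 p=1 n0=1 x=1 n1=1 v=1 y=0 clk=1 r=1 z=1
t2.Δ3 u=0 q=1 p=1 n0=0 x=1 n1=1 v=1 y=0 clk=1 r=1 z=1
t2.Δ4 u=0 q=1 p=0 n0=0 x=1 n1=1 v=1 y=0 clk=1 r=1 z=1
t2.Δ5 u=0 q=1 p=0 n0=0 x=1 n1=0 v=1 y=0 clk=1 r=1 z=1
t2.Δ6 u=1 q=1 p=0 n0=0 x=1 n1=0 v=1 y=0 clk=1 r=1 z=1
t3.Δ0 u=1 q=1 p=0 n0=0 x=1 n1=0 v=1 y=0 clk=1 r=1 z=1
t3.Δ1 u=1 q=1 p=0 n0=0 x=1 n1=0 v=1 y=0 clk=0 r=1 z=1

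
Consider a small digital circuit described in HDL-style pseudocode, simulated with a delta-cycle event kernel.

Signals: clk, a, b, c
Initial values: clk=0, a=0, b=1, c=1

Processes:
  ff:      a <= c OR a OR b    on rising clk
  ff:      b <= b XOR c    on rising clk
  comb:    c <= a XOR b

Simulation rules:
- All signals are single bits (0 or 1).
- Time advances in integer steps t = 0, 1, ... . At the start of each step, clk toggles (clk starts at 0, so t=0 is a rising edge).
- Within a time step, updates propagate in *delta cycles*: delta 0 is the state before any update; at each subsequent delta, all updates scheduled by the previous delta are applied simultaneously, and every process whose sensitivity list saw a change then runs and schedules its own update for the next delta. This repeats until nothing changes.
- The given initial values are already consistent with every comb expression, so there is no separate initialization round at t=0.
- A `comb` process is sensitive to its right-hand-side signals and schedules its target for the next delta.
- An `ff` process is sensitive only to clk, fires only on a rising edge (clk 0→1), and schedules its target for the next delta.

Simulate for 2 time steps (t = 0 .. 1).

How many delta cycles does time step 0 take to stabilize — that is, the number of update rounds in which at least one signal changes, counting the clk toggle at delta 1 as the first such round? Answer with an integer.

[bits: c,b,clk,a]
t=0: Δ0=1100 Δ1=1110 Δ2=1011 | 2Δ
t=1: Δ0=1011 Δ1=1001 | 1Δ

2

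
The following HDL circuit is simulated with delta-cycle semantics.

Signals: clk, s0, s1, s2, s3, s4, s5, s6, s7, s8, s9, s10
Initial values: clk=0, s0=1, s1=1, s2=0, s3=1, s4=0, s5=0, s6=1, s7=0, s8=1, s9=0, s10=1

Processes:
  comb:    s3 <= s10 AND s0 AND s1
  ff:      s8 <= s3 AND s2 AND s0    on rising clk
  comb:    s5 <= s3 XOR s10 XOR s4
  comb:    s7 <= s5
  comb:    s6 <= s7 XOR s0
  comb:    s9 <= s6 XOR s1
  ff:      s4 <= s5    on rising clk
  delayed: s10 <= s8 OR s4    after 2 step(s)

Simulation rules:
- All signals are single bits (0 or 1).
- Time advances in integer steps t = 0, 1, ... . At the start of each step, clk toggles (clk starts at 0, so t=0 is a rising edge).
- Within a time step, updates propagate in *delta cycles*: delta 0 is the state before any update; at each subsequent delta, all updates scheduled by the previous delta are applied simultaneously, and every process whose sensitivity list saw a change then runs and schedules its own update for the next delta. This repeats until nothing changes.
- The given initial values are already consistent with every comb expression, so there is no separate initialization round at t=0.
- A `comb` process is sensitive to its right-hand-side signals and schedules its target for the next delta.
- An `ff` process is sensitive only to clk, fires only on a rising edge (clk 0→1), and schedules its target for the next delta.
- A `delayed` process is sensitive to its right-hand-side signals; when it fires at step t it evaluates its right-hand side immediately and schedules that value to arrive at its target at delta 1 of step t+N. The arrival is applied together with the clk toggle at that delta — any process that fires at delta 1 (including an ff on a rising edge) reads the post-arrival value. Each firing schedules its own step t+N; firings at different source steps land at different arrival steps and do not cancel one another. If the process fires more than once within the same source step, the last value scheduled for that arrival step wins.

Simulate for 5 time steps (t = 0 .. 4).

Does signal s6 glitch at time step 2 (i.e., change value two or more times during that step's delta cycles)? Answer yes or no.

yes

t0.Δ0 s8=1 clk=0 s10=1 s4=0 s0=1 s9=0 s3=1 s1=1 s5=0 s2=0 s7=0 s6=1
t0.Δ1 s8=1 clk=1 s10=1 s4=0 s0=1 s9=0 s3=1 s1=1 s5=0 s2=0 s7=0 s6=1
t0.Δ2 s8=0 clk=1 s10=1 s4=0 s0=1 s9=0 s3=1 s1=1 s5=0 s2=0 s7=0 s6=1
t1.Δ0 s8=0 clk=1 s10=1 s4=0 s0=1 s9=0 s3=1 s1=1 s5=0 s2=0 s7=0 s6=1
t1.Δ1 s8=0 clk=0 s10=1 s4=0 s0=1 s9=0 s3=1 s1=1 s5=0 s2=0 s7=0 s6=1
t2.Δ0 s8=0 clk=0 s10=1 s4=0 s0=1 s9=0 s3=1 s1=1 s5=0 s2=0 s7=0 s6=1
t2.Δ1 s8=0 clk=1 s10=0 s4=0 s0=1 s9=0 s3=1 s1=1 s5=0 s2=0 s7=0 s6=1
t2.Δ2 s8=0 clk=1 s10=0 s4=0 s0=1 s9=0 s3=0 s1=1 s5=1 s2=0 s7=0 s6=1
t2.Δ3 s8=0 clk=1 s10=0 s4=0 s0=1 s9=0 s3=0 s1=1 s5=0 s2=0 s7=1 s6=1
t2.Δ4 s8=0 clk=1 s10=0 s4=0 s0=1 s9=0 s3=0 s1=1 s5=0 s2=0 s7=0 s6=0
t2.Δ5 s8=0 clk=1 s10=0 s4=0 s0=1 s9=1 s3=0 s1=1 s5=0 s2=0 s7=0 s6=1
t2.Δ6 s8=0 clk=1 s10=0 s4=0 s0=1 s9=0 s3=0 s1=1 s5=0 s2=0 s7=0 s6=1
t3.Δ0 s8=0 clk=1 s10=0 s4=0 s0=1 s9=0 s3=0 s1=1 s5=0 s2=0 s7=0 s6=1
t3.Δ1 s8=0 clk=0 s10=0 s4=0 s0=1 s9=0 s3=0 s1=1 s5=0 s2=0 s7=0 s6=1
t4.Δ0 s8=0 clk=0 s10=0 s4=0 s0=1 s9=0 s3=0 s1=1 s5=0 s2=0 s7=0 s6=1
t4.Δ1 s8=0 clk=1 s10=0 s4=0 s0=1 s9=0 s3=0 s1=1 s5=0 s2=0 s7=0 s6=1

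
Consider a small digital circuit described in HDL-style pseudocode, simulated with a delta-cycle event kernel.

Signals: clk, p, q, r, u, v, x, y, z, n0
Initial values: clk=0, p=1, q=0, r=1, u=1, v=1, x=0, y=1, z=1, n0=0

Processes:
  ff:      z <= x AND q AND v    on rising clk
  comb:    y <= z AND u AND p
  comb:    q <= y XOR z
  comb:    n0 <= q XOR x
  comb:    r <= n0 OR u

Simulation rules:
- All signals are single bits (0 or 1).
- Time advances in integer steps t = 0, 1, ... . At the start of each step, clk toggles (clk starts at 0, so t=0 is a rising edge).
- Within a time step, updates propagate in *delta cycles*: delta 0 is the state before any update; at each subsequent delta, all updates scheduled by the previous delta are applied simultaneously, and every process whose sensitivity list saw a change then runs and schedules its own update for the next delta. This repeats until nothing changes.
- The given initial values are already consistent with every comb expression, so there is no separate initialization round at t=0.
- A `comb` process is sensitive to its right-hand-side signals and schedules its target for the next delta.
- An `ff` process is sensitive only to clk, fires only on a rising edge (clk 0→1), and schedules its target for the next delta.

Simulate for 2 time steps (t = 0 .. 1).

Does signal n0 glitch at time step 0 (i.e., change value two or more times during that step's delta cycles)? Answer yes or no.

t0.Δ0 n0=0 y=1 u=1 p=1 v=1 q=0 z=1 clk=0 x=0 r=1
t0.Δ1 n0=0 y=1 u=1 p=1 v=1 q=0 z=1 clk=1 x=0 r=1
t0.Δ2 n0=0 y=1 u=1 p=1 v=1 q=0 z=0 clk=1 x=0 r=1
t0.Δ3 n0=0 y=0 u=1 p=1 v=1 q=1 z=0 clk=1 x=0 r=1
t0.Δ4 n0=1 y=0 u=1 p=1 v=1 q=0 z=0 clk=1 x=0 r=1
t0.Δ5 n0=0 y=0 u=1 p=1 v=1 q=0 z=0 clk=1 x=0 r=1
t1.Δ0 n0=0 y=0 u=1 p=1 v=1 q=0 z=0 clk=1 x=0 r=1
t1.Δ1 n0=0 y=0 u=1 p=1 v=1 q=0 z=0 clk=0 x=0 r=1

yes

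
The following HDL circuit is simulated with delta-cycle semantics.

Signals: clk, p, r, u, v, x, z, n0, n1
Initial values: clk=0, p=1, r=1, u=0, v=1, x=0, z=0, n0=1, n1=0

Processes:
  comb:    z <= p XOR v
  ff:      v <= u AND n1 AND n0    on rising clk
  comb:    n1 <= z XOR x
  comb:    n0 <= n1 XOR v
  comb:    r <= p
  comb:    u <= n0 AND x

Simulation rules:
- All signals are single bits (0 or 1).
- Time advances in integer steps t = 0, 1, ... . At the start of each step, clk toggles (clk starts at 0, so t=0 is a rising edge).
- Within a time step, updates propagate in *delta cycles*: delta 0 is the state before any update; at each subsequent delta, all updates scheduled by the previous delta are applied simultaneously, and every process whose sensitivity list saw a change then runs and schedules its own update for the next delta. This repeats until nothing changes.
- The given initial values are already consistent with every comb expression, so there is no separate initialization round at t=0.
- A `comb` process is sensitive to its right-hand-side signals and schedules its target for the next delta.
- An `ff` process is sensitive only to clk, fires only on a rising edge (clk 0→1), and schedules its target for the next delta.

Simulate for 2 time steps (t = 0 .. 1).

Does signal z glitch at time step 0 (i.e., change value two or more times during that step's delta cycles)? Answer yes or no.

t0.Δ0 r=1 n1=0 x=0 z=0 clk=0 n0=1 u=0 v=1 p=1
t0.Δ1 r=1 n1=0 x=0 z=0 clk=1 n0=1 u=0 v=1 p=1
t0.Δ2 r=1 n1=0 x=0 z=0 clk=1 n0=1 u=0 v=0 p=1
t0.Δ3 r=1 n1=0 x=0 z=1 clk=1 n0=0 u=0 v=0 p=1
t0.Δ4 r=1 n1=1 x=0 z=1 clk=1 n0=0 u=0 v=0 p=1
t0.Δ5 r=1 n1=1 x=0 z=1 clk=1 n0=1 u=0 v=0 p=1
t1.Δ0 r=1 n1=1 x=0 z=1 clk=1 n0=1 u=0 v=0 p=1
t1.Δ1 r=1 n1=1 x=0 z=1 clk=0 n0=1 u=0 v=0 p=1

no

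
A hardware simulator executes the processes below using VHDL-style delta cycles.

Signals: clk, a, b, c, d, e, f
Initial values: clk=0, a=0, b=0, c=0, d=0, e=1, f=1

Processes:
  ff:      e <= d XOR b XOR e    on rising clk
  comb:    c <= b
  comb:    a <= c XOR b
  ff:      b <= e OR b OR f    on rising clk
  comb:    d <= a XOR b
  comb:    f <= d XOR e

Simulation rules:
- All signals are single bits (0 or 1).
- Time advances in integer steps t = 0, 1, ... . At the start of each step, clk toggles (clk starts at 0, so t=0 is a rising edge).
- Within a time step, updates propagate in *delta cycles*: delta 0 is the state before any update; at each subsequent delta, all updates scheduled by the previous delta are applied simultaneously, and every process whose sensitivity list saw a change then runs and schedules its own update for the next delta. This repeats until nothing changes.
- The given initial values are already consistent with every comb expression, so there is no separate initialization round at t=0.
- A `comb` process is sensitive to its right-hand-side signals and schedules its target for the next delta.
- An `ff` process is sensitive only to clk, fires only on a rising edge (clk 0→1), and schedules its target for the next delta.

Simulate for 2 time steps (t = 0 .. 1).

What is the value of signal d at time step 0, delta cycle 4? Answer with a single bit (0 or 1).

0

t0.Δ0 a=0 d=0 f=1 b=0 clk=0 e=1 c=0
t0.Δ1 a=0 d=0 f=1 b=0 clk=1 e=1 c=0
t0.Δ2 a=0 d=0 f=1 b=1 clk=1 e=1 c=0
t0.Δ3 a=1 d=1 f=1 b=1 clk=1 e=1 c=1
t0.Δ4 a=0 d=0 f=0 b=1 clk=1 e=1 c=1
t0.Δ5 a=0 d=1 f=1 b=1 clk=1 e=1 c=1
t0.Δ6 a=0 d=1 f=0 b=1 clk=1 e=1 c=1
t1.Δ0 a=0 d=1 f=0 b=1 clk=1 e=1 c=1
t1.Δ1 a=0 d=1 f=0 b=1 clk=0 e=1 c=1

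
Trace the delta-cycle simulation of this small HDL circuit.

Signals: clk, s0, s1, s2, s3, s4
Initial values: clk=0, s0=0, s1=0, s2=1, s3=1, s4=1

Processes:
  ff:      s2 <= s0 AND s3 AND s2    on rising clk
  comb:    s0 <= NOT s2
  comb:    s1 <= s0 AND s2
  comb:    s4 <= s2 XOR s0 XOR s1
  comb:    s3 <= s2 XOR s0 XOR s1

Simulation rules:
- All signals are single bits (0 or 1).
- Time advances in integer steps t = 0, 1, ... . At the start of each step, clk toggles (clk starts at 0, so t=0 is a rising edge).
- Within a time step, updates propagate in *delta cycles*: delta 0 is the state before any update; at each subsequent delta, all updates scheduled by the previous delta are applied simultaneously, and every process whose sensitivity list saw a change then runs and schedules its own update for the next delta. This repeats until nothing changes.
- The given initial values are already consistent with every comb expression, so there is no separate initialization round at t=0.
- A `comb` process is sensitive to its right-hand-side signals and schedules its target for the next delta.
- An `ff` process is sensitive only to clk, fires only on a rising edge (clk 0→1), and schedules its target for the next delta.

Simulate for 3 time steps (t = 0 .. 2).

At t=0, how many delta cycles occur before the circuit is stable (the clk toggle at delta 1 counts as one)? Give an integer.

[bits: s0,s4,s1,s3,s2,clk]
t=0: Δ0=010110 Δ1=010111 Δ2=010101 Δ3=100001 Δ4=110101 | 4Δ
t=1: Δ0=110101 Δ1=110100 | 1Δ
t=2: Δ0=110100 Δ1=110101 | 1Δ

4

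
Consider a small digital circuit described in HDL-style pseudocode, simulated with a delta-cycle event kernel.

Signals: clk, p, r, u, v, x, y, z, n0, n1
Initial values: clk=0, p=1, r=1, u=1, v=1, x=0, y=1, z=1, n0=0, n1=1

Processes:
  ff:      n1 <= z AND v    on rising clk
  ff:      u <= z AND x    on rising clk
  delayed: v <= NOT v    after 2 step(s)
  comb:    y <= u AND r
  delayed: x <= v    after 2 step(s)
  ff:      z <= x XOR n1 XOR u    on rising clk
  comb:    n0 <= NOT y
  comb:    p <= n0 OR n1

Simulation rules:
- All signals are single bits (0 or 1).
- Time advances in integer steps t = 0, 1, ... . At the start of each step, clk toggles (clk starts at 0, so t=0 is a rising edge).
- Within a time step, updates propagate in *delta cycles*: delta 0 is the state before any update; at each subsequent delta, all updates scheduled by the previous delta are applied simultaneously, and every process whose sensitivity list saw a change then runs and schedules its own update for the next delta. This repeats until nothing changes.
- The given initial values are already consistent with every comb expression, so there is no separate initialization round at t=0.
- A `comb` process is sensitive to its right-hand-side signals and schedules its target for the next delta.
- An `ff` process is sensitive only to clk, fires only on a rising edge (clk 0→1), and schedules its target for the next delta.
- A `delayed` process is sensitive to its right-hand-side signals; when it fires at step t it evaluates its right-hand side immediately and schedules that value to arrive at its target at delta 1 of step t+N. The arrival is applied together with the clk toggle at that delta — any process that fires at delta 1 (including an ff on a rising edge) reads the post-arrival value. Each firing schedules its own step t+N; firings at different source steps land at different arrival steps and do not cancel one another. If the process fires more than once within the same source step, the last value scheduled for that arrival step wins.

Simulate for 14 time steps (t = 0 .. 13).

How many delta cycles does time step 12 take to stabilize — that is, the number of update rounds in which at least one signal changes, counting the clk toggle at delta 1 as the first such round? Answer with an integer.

t=0 Δ0: p=1 z=1 x=0 n0=0 y=1 v=1 n1=1 clk=0 r=1 u=1
  Δ1: clk:0→1
  Δ2: z:1→0, u:1→0
  Δ3: y:1→0
  Δ4: n0:0→1
  (4Δ to stable)
t=1 Δ0: p=1 z=0 x=0 n0=1 y=0 v=1 n1=1 clk=1 r=1 u=0
  Δ1: clk:1→0
  (1Δ to stable)
t=2 Δ0: p=1 z=0 x=0 n0=1 y=0 v=1 n1=1 clk=0 r=1 u=0
  Δ1: clk:0→1
  Δ2: z:0→1, n1:1→0
  (2Δ to stable)
t=3 Δ0: p=1 z=1 x=0 n0=1 y=0 v=1 n1=0 clk=1 r=1 u=0
  Δ1: clk:1→0
  (1Δ to stable)
t=4 Δ0: p=1 z=1 x=0 n0=1 y=0 v=1 n1=0 clk=0 r=1 u=0
  Δ1: clk:0→1
  Δ2: z:1→0, n1:0→1
  (2Δ to stable)
t=5 Δ0: p=1 z=0 x=0 n0=1 y=0 v=1 n1=1 clk=1 r=1 u=0
  Δ1: clk:1→0
  (1Δ to stable)
t=6 Δ0: p=1 z=0 x=0 n0=1 y=0 v=1 n1=1 clk=0 r=1 u=0
  Δ1: clk:0→1
  Δ2: z:0→1, n1:1→0
  (2Δ to stable)
t=7 Δ0: p=1 z=1 x=0 n0=1 y=0 v=1 n1=0 clk=1 r=1 u=0
  Δ1: clk:1→0
  (1Δ to stable)
t=8 Δ0: p=1 z=1 x=0 n0=1 y=0 v=1 n1=0 clk=0 r=1 u=0
  Δ1: clk:0→1
  Δ2: z:1→0, n1:0→1
  (2Δ to stable)
t=9 Δ0: p=1 z=0 x=0 n0=1 y=0 v=1 n1=1 clk=1 r=1 u=0
  Δ1: clk:1→0
  (1Δ to stable)
t=10 Δ0: p=1 z=0 x=0 n0=1 y=0 v=1 n1=1 clk=0 r=1 u=0
  Δ1: clk:0→1
  Δ2: z:0→1, n1:1→0
  (2Δ to stable)
t=11 Δ0: p=1 z=1 x=0 n0=1 y=0 v=1 n1=0 clk=1 r=1 u=0
  Δ1: clk:1→0
  (1Δ to stable)
t=12 Δ0: p=1 z=1 x=0 n0=1 y=0 v=1 n1=0 clk=0 r=1 u=0
  Δ1: clk:0→1
  Δ2: z:1→0, n1:0→1
  (2Δ to stable)
t=13 Δ0: p=1 z=0 x=0 n0=1 y=0 v=1 n1=1 clk=1 r=1 u=0
  Δ1: clk:1→0
  (1Δ to stable)

2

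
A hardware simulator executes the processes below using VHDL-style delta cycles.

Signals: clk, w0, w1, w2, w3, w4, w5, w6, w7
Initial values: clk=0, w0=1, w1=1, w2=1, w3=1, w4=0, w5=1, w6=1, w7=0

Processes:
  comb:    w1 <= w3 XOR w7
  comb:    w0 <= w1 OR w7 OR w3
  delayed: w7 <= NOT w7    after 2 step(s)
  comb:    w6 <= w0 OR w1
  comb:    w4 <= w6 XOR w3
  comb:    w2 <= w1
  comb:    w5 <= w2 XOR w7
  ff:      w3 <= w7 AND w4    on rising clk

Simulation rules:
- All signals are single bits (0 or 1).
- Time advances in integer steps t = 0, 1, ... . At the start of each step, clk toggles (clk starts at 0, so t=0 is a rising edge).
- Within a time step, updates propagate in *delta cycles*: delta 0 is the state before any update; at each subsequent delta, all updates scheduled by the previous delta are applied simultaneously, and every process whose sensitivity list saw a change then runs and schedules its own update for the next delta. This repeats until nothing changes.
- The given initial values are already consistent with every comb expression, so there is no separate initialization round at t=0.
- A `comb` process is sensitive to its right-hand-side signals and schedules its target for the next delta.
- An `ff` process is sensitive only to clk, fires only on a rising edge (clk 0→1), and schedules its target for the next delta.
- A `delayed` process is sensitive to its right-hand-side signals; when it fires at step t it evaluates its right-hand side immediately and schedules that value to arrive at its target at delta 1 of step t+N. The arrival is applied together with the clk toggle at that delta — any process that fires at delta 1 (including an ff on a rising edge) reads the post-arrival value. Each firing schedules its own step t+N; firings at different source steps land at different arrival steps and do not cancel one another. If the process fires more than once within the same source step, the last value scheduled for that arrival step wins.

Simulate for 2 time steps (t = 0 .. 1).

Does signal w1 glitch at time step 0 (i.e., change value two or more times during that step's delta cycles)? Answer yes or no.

no

t=0 Δ0: w1=1 w7=0 w2=1 w5=1 w0=1 w3=1 clk=0 w4=0 w6=1
  Δ1: clk:0→1
  Δ2: w3:1→0
  Δ3: w1:1→0, w4:0→1
  Δ4: w2:1→0, w0:1→0
  Δ5: w5:1→0, w6:1→0
  Δ6: w4:1→0
  (6Δ to stable)
t=1 Δ0: w1=0 w7=0 w2=0 w5=0 w0=0 w3=0 clk=1 w4=0 w6=0
  Δ1: clk:1→0
  (1Δ to stable)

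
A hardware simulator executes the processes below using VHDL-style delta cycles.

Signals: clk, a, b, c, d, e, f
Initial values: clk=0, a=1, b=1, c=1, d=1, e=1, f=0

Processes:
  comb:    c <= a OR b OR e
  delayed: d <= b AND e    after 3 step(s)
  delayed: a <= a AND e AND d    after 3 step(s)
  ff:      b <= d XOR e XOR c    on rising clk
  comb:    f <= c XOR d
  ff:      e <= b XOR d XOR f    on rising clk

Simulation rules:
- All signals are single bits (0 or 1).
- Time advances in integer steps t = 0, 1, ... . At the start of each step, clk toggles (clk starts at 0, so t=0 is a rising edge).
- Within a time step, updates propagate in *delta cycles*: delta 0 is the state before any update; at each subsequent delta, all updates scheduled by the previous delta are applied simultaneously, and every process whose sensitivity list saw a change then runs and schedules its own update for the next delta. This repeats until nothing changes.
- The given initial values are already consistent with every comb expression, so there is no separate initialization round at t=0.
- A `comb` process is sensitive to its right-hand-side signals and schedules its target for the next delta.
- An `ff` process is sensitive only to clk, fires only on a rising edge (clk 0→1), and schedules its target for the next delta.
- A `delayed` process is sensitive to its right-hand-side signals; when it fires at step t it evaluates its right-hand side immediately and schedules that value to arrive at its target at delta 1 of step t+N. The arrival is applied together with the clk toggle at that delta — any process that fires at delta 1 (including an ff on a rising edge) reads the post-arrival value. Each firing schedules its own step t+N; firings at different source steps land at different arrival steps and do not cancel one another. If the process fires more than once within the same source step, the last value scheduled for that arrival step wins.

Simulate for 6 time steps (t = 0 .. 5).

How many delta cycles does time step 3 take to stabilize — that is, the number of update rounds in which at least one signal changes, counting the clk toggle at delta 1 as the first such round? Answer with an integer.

t=0 Δ0: clk=0 d=1 f=0 b=1 a=1 e=1 c=1
  Δ1: clk:0→1
  Δ2: e:1→0
  (2Δ to stable)
t=1 Δ0: clk=1 d=1 f=0 b=1 a=1 e=0 c=1
  Δ1: clk:1→0
  (1Δ to stable)
t=2 Δ0: clk=0 d=1 f=0 b=1 a=1 e=0 c=1
  Δ1: clk:0→1
  Δ2: b:1→0
  (2Δ to stable)
t=3 Δ0: clk=1 d=1 f=0 b=0 a=1 e=0 c=1
  Δ1: clk:1→0, d:1→0, a:1→0
  Δ2: f:0→1, c:1→0
  Δ3: f:1→0
  (3Δ to stable)
t=4 Δ0: clk=0 d=0 f=0 b=0 a=0 e=0 c=0
  Δ1: clk:0→1
  (1Δ to stable)
t=5 Δ0: clk=1 d=0 f=0 b=0 a=0 e=0 c=0
  Δ1: clk:1→0
  (1Δ to stable)

3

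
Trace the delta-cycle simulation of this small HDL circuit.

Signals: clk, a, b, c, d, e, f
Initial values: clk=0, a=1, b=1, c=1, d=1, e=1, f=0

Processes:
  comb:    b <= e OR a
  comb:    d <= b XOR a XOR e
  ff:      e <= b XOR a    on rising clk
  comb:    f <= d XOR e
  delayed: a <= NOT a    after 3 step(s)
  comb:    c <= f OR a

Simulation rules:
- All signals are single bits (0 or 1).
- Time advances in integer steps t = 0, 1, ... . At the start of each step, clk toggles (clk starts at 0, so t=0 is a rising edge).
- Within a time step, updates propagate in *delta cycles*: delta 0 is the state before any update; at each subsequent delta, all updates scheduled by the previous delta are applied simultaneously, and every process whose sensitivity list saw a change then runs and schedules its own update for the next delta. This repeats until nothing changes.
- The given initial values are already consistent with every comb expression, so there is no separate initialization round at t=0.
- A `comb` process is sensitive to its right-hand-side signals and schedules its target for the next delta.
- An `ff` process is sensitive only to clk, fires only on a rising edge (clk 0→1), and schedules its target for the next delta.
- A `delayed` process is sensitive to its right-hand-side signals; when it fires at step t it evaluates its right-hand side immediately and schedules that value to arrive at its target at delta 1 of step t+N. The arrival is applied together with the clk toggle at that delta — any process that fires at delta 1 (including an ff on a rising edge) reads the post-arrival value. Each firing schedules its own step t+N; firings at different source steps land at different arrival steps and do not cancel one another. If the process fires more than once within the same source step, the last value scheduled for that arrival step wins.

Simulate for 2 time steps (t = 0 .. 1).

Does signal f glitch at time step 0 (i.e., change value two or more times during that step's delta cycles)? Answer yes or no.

[bits: c,clk,b,d,e,a,f]
t=0: Δ0=1011110 Δ1=1111110 Δ2=1111010 Δ3=1110011 Δ4=1110010 | 4Δ
t=1: Δ0=1110010 Δ1=1010010 | 1Δ

yes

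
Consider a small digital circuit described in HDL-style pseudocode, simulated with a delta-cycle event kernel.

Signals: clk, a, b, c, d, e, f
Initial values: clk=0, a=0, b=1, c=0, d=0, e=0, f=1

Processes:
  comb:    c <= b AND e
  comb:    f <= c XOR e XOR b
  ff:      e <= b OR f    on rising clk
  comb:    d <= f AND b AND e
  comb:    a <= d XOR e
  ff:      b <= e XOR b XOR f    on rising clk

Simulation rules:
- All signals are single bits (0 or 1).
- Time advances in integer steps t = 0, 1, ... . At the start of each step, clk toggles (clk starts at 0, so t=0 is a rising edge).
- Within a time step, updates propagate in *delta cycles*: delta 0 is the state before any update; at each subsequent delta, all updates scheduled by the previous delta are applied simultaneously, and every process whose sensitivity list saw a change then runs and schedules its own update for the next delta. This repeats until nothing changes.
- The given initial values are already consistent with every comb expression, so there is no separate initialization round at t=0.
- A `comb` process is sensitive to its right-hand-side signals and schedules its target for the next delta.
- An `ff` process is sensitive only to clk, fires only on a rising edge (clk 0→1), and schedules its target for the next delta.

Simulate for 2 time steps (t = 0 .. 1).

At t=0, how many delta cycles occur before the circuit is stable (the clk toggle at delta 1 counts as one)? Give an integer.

[bits: f,a,b,d,clk,c,e]
t=0: Δ0=1010000 Δ1=1010100 Δ2=1000101 Δ3=1100101 | 3Δ
t=1: Δ0=1100101 Δ1=1100001 | 1Δ

3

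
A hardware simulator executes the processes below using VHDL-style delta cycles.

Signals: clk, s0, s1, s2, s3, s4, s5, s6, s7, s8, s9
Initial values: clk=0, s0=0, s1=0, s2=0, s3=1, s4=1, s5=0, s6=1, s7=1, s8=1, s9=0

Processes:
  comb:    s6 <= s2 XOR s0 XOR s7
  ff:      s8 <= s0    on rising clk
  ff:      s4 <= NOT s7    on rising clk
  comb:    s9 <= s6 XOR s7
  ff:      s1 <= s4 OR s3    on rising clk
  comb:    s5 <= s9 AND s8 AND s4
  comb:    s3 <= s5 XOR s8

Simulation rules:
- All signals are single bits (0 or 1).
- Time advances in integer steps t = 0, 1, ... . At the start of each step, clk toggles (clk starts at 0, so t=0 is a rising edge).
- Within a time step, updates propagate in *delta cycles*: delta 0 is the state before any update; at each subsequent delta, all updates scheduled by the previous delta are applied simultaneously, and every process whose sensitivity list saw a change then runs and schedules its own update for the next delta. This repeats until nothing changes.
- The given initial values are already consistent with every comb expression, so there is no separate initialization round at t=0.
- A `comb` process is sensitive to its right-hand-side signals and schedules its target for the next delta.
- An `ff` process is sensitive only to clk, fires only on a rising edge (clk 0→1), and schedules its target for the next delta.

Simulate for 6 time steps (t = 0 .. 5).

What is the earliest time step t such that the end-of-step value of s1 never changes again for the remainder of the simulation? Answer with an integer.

[bits: clk,s9,s2,s6,s5,s0,s7,s1,s8,s4,s3]
t=0: Δ0=00010010111 Δ1=10010010111 Δ2=10010011001 Δ3=10010011000 | 3Δ
t=1: Δ0=10010011000 Δ1=00010011000 | 1Δ
t=2: Δ0=00010011000 Δ1=10010011000 Δ2=10010010000 | 2Δ
t=3: Δ0=10010010000 Δ1=00010010000 | 1Δ
t=4: Δ0=00010010000 Δ1=10010010000 | 1Δ
t=5: Δ0=10010010000 Δ1=00010010000 | 1Δ

2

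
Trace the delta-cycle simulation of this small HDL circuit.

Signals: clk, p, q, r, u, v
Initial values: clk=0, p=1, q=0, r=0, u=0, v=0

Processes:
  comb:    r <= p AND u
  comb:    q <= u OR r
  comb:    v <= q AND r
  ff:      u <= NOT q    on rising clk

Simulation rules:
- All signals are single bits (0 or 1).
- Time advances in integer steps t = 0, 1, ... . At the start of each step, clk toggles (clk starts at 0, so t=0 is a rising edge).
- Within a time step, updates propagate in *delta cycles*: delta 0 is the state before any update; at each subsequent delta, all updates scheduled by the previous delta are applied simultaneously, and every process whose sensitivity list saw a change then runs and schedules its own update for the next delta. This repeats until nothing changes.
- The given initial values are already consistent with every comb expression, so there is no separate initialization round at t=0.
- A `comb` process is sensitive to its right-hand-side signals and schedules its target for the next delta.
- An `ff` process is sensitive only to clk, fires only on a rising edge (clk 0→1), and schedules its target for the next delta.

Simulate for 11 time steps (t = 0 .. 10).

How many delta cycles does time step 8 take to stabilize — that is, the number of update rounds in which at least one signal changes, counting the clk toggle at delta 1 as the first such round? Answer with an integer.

t=0 Δ0: q=0 v=0 p=1 r=0 clk=0 u=0
  Δ1: clk:0→1
  Δ2: u:0→1
  Δ3: q:0→1, r:0→1
  Δ4: v:0→1
  (4Δ to stable)
t=1 Δ0: q=1 v=1 p=1 r=1 clk=1 u=1
  Δ1: clk:1→0
  (1Δ to stable)
t=2 Δ0: q=1 v=1 p=1 r=1 clk=0 u=1
  Δ1: clk:0→1
  Δ2: u:1→0
  Δ3: r:1→0
  Δ4: q:1→0, v:1→0
  (4Δ to stable)
t=3 Δ0: q=0 v=0 p=1 r=0 clk=1 u=0
  Δ1: clk:1→0
  (1Δ to stable)
t=4 Δ0: q=0 v=0 p=1 r=0 clk=0 u=0
  Δ1: clk:0→1
  Δ2: u:0→1
  Δ3: q:0→1, r:0→1
  Δ4: v:0→1
  (4Δ to stable)
t=5 Δ0: q=1 v=1 p=1 r=1 clk=1 u=1
  Δ1: clk:1→0
  (1Δ to stable)
t=6 Δ0: q=1 v=1 p=1 r=1 clk=0 u=1
  Δ1: clk:0→1
  Δ2: u:1→0
  Δ3: r:1→0
  Δ4: q:1→0, v:1→0
  (4Δ to stable)
t=7 Δ0: q=0 v=0 p=1 r=0 clk=1 u=0
  Δ1: clk:1→0
  (1Δ to stable)
t=8 Δ0: q=0 v=0 p=1 r=0 clk=0 u=0
  Δ1: clk:0→1
  Δ2: u:0→1
  Δ3: q:0→1, r:0→1
  Δ4: v:0→1
  (4Δ to stable)
t=9 Δ0: q=1 v=1 p=1 r=1 clk=1 u=1
  Δ1: clk:1→0
  (1Δ to stable)
t=10 Δ0: q=1 v=1 p=1 r=1 clk=0 u=1
  Δ1: clk:0→1
  Δ2: u:1→0
  Δ3: r:1→0
  Δ4: q:1→0, v:1→0
  (4Δ to stable)

4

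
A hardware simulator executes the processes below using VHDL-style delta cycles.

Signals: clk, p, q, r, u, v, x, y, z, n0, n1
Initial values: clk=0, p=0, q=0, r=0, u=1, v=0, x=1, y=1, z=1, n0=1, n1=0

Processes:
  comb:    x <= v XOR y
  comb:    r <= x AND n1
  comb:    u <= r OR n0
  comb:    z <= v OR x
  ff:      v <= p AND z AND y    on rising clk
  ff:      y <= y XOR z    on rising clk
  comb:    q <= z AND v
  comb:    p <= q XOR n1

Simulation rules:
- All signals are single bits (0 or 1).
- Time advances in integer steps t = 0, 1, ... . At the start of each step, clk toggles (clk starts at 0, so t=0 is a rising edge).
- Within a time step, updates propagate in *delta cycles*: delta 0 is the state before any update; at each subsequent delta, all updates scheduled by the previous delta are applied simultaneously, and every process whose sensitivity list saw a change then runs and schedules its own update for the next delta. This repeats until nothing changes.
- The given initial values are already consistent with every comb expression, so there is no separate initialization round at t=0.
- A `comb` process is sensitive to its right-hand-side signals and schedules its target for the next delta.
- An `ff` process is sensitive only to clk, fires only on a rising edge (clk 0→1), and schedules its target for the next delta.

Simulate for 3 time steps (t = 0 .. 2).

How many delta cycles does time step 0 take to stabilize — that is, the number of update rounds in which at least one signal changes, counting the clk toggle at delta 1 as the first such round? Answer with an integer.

4

[bits: u,p,n1,v,clk,r,x,z,q,n0,y]
t=0: Δ0=10000011011 Δ1=10001011011 Δ2=10001011010 Δ3=10001001010 Δ4=10001000010 | 4Δ
t=1: Δ0=10001000010 Δ1=10000000010 | 1Δ
t=2: Δ0=10000000010 Δ1=10001000010 | 1Δ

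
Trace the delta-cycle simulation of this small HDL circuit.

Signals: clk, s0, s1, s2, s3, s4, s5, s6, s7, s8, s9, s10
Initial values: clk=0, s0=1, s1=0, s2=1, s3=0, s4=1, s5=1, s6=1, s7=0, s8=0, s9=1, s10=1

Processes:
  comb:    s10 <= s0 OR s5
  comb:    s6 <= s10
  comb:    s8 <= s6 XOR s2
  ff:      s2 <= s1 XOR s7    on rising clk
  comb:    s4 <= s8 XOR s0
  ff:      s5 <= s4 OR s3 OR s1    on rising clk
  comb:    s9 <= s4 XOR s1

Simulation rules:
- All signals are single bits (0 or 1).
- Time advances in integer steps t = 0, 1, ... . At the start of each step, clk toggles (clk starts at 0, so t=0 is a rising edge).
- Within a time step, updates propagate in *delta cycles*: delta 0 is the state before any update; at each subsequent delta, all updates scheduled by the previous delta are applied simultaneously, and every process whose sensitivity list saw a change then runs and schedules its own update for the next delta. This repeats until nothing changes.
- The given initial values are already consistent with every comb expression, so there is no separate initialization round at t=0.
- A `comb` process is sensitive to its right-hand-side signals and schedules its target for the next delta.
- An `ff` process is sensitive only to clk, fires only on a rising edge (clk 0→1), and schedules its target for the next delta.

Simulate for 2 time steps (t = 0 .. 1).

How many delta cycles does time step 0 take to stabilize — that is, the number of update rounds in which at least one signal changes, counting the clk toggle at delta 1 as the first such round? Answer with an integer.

[bits: s1,s2,s9,s4,clk,s6,s0,s10,s7,s5,s8,s3]
t=0: Δ0=011101110100 Δ1=011111110100 Δ2=001111110100 Δ3=001111110110 Δ4=001011110110 Δ5=000011110110 | 5Δ
t=1: Δ0=000011110110 Δ1=000001110110 | 1Δ

5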